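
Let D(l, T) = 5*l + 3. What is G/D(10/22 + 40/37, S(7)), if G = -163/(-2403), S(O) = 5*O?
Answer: 66341/10443438 ≈ 0.0063524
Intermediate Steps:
D(l, T) = 3 + 5*l
G = 163/2403 (G = -163*(-1/2403) = 163/2403 ≈ 0.067832)
G/D(10/22 + 40/37, S(7)) = 163/(2403*(3 + 5*(10/22 + 40/37))) = 163/(2403*(3 + 5*(10*(1/22) + 40*(1/37)))) = 163/(2403*(3 + 5*(5/11 + 40/37))) = 163/(2403*(3 + 5*(625/407))) = 163/(2403*(3 + 3125/407)) = 163/(2403*(4346/407)) = (163/2403)*(407/4346) = 66341/10443438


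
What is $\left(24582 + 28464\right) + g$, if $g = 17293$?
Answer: $70339$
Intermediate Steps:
$\left(24582 + 28464\right) + g = \left(24582 + 28464\right) + 17293 = 53046 + 17293 = 70339$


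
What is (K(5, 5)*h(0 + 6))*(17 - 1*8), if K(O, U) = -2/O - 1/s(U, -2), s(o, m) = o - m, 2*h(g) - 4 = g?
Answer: -171/7 ≈ -24.429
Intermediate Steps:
h(g) = 2 + g/2
K(O, U) = -1/(2 + U) - 2/O (K(O, U) = -2/O - 1/(U - 1*(-2)) = -2/O - 1/(U + 2) = -2/O - 1/(2 + U) = -1/(2 + U) - 2/O)
(K(5, 5)*h(0 + 6))*(17 - 1*8) = (((-4 - 1*5 - 2*5)/(5*(2 + 5)))*(2 + (0 + 6)/2))*(17 - 1*8) = (((⅕)*(-4 - 5 - 10)/7)*(2 + (½)*6))*(17 - 8) = (((⅕)*(⅐)*(-19))*(2 + 3))*9 = -19/35*5*9 = -19/7*9 = -171/7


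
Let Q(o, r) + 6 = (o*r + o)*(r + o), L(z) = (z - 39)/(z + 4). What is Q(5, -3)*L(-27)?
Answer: -1716/23 ≈ -74.609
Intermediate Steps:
L(z) = (-39 + z)/(4 + z)
Q(o, r) = -6 + (o + r)*(o + o*r) (Q(o, r) = -6 + (o*r + o)*(r + o) = -6 + (o + o*r)*(o + r) = -6 + (o + r)*(o + o*r))
Q(5, -3)*L(-27) = (-6 + 5² + 5*(-3) + 5*(-3)² - 3*5²)*((-39 - 27)/(4 - 27)) = (-6 + 25 - 15 + 5*9 - 3*25)*(-66/(-23)) = (-6 + 25 - 15 + 45 - 75)*(-1/23*(-66)) = -26*66/23 = -1716/23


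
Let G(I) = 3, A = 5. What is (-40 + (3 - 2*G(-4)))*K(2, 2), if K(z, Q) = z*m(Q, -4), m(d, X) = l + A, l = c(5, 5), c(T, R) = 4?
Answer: -774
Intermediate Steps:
l = 4
m(d, X) = 9 (m(d, X) = 4 + 5 = 9)
K(z, Q) = 9*z (K(z, Q) = z*9 = 9*z)
(-40 + (3 - 2*G(-4)))*K(2, 2) = (-40 + (3 - 2*3))*(9*2) = (-40 + (3 - 6))*18 = (-40 - 3)*18 = -43*18 = -774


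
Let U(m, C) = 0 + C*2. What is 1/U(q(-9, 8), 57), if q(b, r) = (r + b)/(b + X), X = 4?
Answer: 1/114 ≈ 0.0087719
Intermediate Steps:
q(b, r) = (b + r)/(4 + b) (q(b, r) = (r + b)/(b + 4) = (b + r)/(4 + b))
U(m, C) = 2*C (U(m, C) = 0 + 2*C = 2*C)
1/U(q(-9, 8), 57) = 1/(2*57) = 1/114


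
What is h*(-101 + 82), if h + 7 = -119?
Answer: 2394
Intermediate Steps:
h = -126 (h = -7 - 119 = -126)
h*(-101 + 82) = -126*(-101 + 82) = -126*(-19) = 2394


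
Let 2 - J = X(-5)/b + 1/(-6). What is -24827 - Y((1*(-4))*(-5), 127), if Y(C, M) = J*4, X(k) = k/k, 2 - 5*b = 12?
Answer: -74513/3 ≈ -24838.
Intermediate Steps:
b = -2 (b = ⅖ - ⅕*12 = ⅖ - 12/5 = -2)
X(k) = 1
J = 8/3 (J = 2 - (1/(-2) + 1/(-6)) = 2 - (1*(-½) + 1*(-⅙)) = 2 - (-½ - ⅙) = 2 - 1*(-⅔) = 2 + ⅔ = 8/3 ≈ 2.6667)
Y(C, M) = 32/3 (Y(C, M) = (8/3)*4 = 32/3)
-24827 - Y((1*(-4))*(-5), 127) = -24827 - 1*32/3 = -24827 - 32/3 = -74513/3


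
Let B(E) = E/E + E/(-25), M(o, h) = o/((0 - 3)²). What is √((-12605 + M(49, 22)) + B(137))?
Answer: 2*I*√708977/15 ≈ 112.27*I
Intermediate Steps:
M(o, h) = o/9 (M(o, h) = o/((-3)²) = o/9)
B(E) = 1 - E/25 (B(E) = 1 + E*(-1/25) = 1 - E/25)
√((-12605 + M(49, 22)) + B(137)) = √((-12605 + (⅑)*49) + (1 - 1/25*137)) = √((-12605 + 49/9) + (1 - 137/25)) = √(-113396/9 - 112/25) = √(-2835908/225) = 2*I*√708977/15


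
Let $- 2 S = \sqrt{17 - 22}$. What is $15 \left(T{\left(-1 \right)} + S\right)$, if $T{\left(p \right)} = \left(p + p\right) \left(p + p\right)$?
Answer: $60 - \frac{15 i \sqrt{5}}{2} \approx 60.0 - 16.771 i$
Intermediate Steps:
$T{\left(p \right)} = 4 p^{2}$ ($T{\left(p \right)} = 2 p 2 p = 4 p^{2}$)
$S = - \frac{i \sqrt{5}}{2}$ ($S = - \frac{\sqrt{17 - 22}}{2} = - \frac{\sqrt{-5}}{2} = - \frac{i \sqrt{5}}{2} \approx - 1.118 i$)
$15 \left(T{\left(-1 \right)} + S\right) = 15 \left(4 \left(-1\right)^{2} - \frac{i \sqrt{5}}{2}\right) = 15 \left(4 \cdot 1 - \frac{i \sqrt{5}}{2}\right) = 15 \left(4 - \frac{i \sqrt{5}}{2}\right) = 60 - \frac{15 i \sqrt{5}}{2}$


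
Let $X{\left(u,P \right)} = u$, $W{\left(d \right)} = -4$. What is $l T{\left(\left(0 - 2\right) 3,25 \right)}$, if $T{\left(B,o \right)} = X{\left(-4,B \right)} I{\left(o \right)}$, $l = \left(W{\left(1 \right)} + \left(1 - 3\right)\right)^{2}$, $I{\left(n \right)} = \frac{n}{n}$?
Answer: $-144$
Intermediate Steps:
$I{\left(n \right)} = 1$
$l = 36$ ($l = \left(-4 + \left(1 - 3\right)\right)^{2} = \left(-4 - 2\right)^{2} = \left(-6\right)^{2} = 36$)
$T{\left(B,o \right)} = -4$ ($T{\left(B,o \right)} = \left(-4\right) 1 = -4$)
$l T{\left(\left(0 - 2\right) 3,25 \right)} = 36 \left(-4\right) = -144$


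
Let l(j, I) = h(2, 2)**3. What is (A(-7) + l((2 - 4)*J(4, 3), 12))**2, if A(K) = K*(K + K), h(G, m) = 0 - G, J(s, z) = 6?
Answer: 8100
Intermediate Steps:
h(G, m) = -G
l(j, I) = -8 (l(j, I) = (-1*2)**3 = (-2)**3 = -8)
A(K) = 2*K**2 (A(K) = K*(2*K) = 2*K**2)
(A(-7) + l((2 - 4)*J(4, 3), 12))**2 = (2*(-7)**2 - 8)**2 = (2*49 - 8)**2 = (98 - 8)**2 = 90**2 = 8100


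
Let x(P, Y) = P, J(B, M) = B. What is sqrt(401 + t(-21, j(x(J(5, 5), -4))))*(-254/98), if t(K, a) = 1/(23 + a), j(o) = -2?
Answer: -127*sqrt(176862)/1029 ≈ -51.905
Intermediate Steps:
sqrt(401 + t(-21, j(x(J(5, 5), -4))))*(-254/98) = sqrt(401 + 1/(23 - 2))*(-254/98) = sqrt(401 + 1/21)*(-254*1/98) = sqrt(401 + 1/21)*(-127/49) = sqrt(8422/21)*(-127/49) = (sqrt(176862)/21)*(-127/49) = -127*sqrt(176862)/1029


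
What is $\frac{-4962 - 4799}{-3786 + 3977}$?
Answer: $- \frac{9761}{191} \approx -51.105$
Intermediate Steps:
$\frac{-4962 - 4799}{-3786 + 3977} = - \frac{9761}{191}$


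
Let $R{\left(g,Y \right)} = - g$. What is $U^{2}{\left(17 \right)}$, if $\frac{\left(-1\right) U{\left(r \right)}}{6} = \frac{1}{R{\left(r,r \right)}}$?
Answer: $\frac{36}{289} \approx 0.12457$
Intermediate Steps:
$U{\left(r \right)} = \frac{6}{r}$ ($U{\left(r \right)} = - \frac{6}{\left(-1\right) r} = - 6 \left(- \frac{1}{r}\right) = \frac{6}{r}$)
$U^{2}{\left(17 \right)} = \left(\frac{6}{17}\right)^{2} = \frac{36}{289}$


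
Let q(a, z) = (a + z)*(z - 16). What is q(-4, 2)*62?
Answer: 1736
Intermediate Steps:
q(a, z) = (-16 + z)*(a + z) (q(a, z) = (a + z)*(-16 + z) = (-16 + z)*(a + z))
q(-4, 2)*62 = (2² - 16*(-4) - 16*2 - 4*2)*62 = (4 + 64 - 32 - 8)*62 = 28*62 = 1736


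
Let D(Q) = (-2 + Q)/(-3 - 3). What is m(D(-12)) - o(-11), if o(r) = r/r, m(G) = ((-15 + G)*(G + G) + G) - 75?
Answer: -1195/9 ≈ -132.78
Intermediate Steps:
D(Q) = ⅓ - Q/6 (D(Q) = (-2 + Q)/(-6) = (-2 + Q)*(-⅙) = ⅓ - Q/6)
m(G) = -75 + G + 2*G*(-15 + G) (m(G) = ((-15 + G)*(2*G) + G) - 75 = (2*G*(-15 + G) + G) - 75 = (G + 2*G*(-15 + G)) - 75 = -75 + G + 2*G*(-15 + G))
o(r) = 1
m(D(-12)) - o(-11) = (-75 - 29*(⅓ - ⅙*(-12)) + 2*(⅓ - ⅙*(-12))²) - 1*1 = (-75 - 29*(⅓ + 2) + 2*(⅓ + 2)²) - 1 = (-75 - 29*7/3 + 2*(7/3)²) - 1 = (-75 - 203/3 + 2*(49/9)) - 1 = (-75 - 203/3 + 98/9) - 1 = -1186/9 - 1 = -1195/9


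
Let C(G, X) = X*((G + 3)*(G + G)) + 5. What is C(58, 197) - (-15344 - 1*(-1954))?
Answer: 1407367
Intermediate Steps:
C(G, X) = 5 + 2*G*X*(3 + G) (C(G, X) = X*((3 + G)*(2*G)) + 5 = X*(2*G*(3 + G)) + 5 = 2*G*X*(3 + G) + 5 = 5 + 2*G*X*(3 + G))
C(58, 197) - (-15344 - 1*(-1954)) = (5 + 2*197*58² + 6*58*197) - (-15344 - 1*(-1954)) = (5 + 2*197*3364 + 68556) - (-15344 + 1954) = (5 + 1325416 + 68556) - 1*(-13390) = 1393977 + 13390 = 1407367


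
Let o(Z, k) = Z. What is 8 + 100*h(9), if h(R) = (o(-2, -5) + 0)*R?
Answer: -1792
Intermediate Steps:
h(R) = -2*R (h(R) = (-2 + 0)*R = -2*R)
8 + 100*h(9) = 8 + 100*(-2*9) = 8 + 100*(-18) = 8 - 1800 = -1792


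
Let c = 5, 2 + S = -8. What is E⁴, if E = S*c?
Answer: 6250000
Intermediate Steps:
S = -10 (S = -2 - 8 = -10)
E = -50 (E = -10*5 = -50)
E⁴ = (-50)⁴ = 6250000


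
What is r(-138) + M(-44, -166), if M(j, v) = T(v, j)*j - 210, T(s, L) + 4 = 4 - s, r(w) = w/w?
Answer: -7513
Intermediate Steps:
r(w) = 1
T(s, L) = -s (T(s, L) = -4 + (4 - s) = -s)
M(j, v) = -210 - j*v (M(j, v) = (-v)*j - 210 = -j*v - 210 = -210 - j*v)
r(-138) + M(-44, -166) = 1 + (-210 - 1*(-44)*(-166)) = 1 + (-210 - 7304) = 1 - 7514 = -7513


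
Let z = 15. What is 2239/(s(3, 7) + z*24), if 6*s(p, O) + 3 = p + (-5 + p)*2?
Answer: 6717/1078 ≈ 6.2310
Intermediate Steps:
s(p, O) = -13/6 + p/2 (s(p, O) = -½ + (p + (-5 + p)*2)/6 = -½ + (p + (-10 + 2*p))/6 = -½ + (-10 + 3*p)/6 = -½ + (-5/3 + p/2) = -13/6 + p/2)
2239/(s(3, 7) + z*24) = 2239/((-13/6 + (½)*3) + 15*24) = 2239/((-13/6 + 3/2) + 360) = 2239/(-⅔ + 360) = 2239/(1078/3) = 2239*(3/1078) = 6717/1078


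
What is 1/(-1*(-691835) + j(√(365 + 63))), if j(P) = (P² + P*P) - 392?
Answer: 1/692299 ≈ 1.4445e-6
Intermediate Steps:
j(P) = -392 + 2*P² (j(P) = (P² + P²) - 392 = 2*P² - 392 = -392 + 2*P²)
1/(-1*(-691835) + j(√(365 + 63))) = 1/(-1*(-691835) + (-392 + 2*(√(365 + 63))²)) = 1/(691835 + (-392 + 2*(√428)²)) = 1/(691835 + (-392 + 2*(2*√107)²)) = 1/(691835 + (-392 + 2*428)) = 1/(691835 + (-392 + 856)) = 1/(691835 + 464) = 1/692299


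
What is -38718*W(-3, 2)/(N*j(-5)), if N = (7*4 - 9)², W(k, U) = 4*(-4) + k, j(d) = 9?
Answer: 4302/19 ≈ 226.42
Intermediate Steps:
W(k, U) = -16 + k
N = 361 (N = (28 - 9)² = 19² = 361)
-38718*W(-3, 2)/(N*j(-5)) = -38718/((9/(-16 - 3))*361) = -38718/((9/(-19))*361) = -38718/((9*(-1/19))*361) = -38718/((-9/19*361)) = -38718/(-171) = -38718*(-1/171) = 4302/19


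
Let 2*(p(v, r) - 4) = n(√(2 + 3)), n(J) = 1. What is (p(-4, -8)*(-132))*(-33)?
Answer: 19602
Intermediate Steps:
p(v, r) = 9/2 (p(v, r) = 4 + (½)*1 = 4 + ½ = 9/2)
(p(-4, -8)*(-132))*(-33) = ((9/2)*(-132))*(-33) = -594*(-33) = 19602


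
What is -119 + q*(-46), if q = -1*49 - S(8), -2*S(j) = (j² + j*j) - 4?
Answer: -717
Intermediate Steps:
S(j) = 2 - j² (S(j) = -((j² + j*j) - 4)/2 = -((j² + j²) - 4)/2 = -(2*j² - 4)/2 = -(-4 + 2*j²)/2 = 2 - j²)
q = 13 (q = -1*49 - (2 - 1*8²) = -49 - (2 - 1*64) = -49 - (2 - 64) = -49 - 1*(-62) = -49 + 62 = 13)
-119 + q*(-46) = -119 + 13*(-46) = -119 - 598 = -717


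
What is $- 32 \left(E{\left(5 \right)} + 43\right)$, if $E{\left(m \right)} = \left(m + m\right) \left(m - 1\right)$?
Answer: $-2656$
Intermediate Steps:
$E{\left(m \right)} = 2 m \left(-1 + m\right)$
$- 32 \left(E{\left(5 \right)} + 43\right) = - 32 \left(2 \cdot 5 \left(-1 + 5\right) + 43\right) = - 32 \left(2 \cdot 5 \cdot 4 + 43\right) = - 32 \left(40 + 43\right) = \left(-32\right) 83 = -2656$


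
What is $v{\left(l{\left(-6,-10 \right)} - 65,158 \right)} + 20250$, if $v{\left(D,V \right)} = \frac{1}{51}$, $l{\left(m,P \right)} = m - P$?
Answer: $\frac{1032751}{51} \approx 20250.0$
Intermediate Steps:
$v{\left(D,V \right)} = \frac{1}{51}$
$v{\left(l{\left(-6,-10 \right)} - 65,158 \right)} + 20250 = \frac{1}{51} + 20250 = \frac{1032751}{51}$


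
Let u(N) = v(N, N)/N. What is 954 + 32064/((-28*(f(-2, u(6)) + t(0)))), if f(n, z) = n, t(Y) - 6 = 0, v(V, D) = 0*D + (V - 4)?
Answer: 4674/7 ≈ 667.71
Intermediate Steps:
v(V, D) = -4 + V (v(V, D) = 0 + (-4 + V) = -4 + V)
t(Y) = 6 (t(Y) = 6 + 0 = 6)
u(N) = (-4 + N)/N
954 + 32064/((-28*(f(-2, u(6)) + t(0)))) = 954 + 32064/((-28*(-2 + 6))) = 954 + 32064/((-28*4)) = 954 + 32064/(-112) = 954 + 32064*(-1/112) = 954 - 2004/7 = 4674/7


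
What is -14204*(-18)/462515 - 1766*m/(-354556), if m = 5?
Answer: 47367024541/81993734170 ≈ 0.57769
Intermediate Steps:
-14204*(-18)/462515 - 1766*m/(-354556) = -14204*(-18)/462515 - 1766*5/(-354556) = 255672*(1/462515) - 8830*(-1/354556) = 255672/462515 + 4415/177278 = 47367024541/81993734170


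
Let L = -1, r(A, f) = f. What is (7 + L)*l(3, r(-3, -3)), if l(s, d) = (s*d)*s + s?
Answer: -144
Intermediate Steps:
l(s, d) = s + d*s² (l(s, d) = (d*s)*s + s = d*s² + s = s + d*s²)
(7 + L)*l(3, r(-3, -3)) = (7 - 1)*(3*(1 - 3*3)) = 6*(3*(1 - 9)) = 6*(3*(-8)) = 6*(-24) = -144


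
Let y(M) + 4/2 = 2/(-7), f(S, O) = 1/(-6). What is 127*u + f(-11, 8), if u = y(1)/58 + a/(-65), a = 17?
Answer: -3039097/79170 ≈ -38.387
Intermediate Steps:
f(S, O) = -⅙
y(M) = -16/7 (y(M) = -2 + 2/(-7) = -2 + 2*(-⅐) = -2 - 2/7 = -16/7)
u = -3971/13195 (u = -16/7/58 + 17/(-65) = -16/7*1/58 + 17*(-1/65) = -8/203 - 17/65 = -3971/13195 ≈ -0.30095)
127*u + f(-11, 8) = 127*(-3971/13195) - ⅙ = -504317/13195 - ⅙ = -3039097/79170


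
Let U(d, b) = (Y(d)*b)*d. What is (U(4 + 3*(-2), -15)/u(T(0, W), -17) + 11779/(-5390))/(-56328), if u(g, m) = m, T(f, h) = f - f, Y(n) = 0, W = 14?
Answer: 11779/303607920 ≈ 3.8797e-5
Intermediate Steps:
T(f, h) = 0
U(d, b) = 0 (U(d, b) = (0*b)*d = 0*d = 0)
(U(4 + 3*(-2), -15)/u(T(0, W), -17) + 11779/(-5390))/(-56328) = (0/(-17) + 11779/(-5390))/(-56328) = (0*(-1/17) + 11779*(-1/5390))*(-1/56328) = (0 - 11779/5390)*(-1/56328) = -11779/5390*(-1/56328) = 11779/303607920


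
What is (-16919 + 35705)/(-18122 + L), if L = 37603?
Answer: 18786/19481 ≈ 0.96432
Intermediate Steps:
(-16919 + 35705)/(-18122 + L) = (-16919 + 35705)/(-18122 + 37603) = 18786/19481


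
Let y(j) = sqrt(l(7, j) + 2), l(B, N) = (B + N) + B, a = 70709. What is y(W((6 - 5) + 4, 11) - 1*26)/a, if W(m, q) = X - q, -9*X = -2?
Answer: I*sqrt(187)/212127 ≈ 6.4465e-5*I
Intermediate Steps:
X = 2/9 (X = -1/9*(-2) = 2/9 ≈ 0.22222)
W(m, q) = 2/9 - q
l(B, N) = N + 2*B
y(j) = sqrt(16 + j) (y(j) = sqrt((j + 2*7) + 2) = sqrt((j + 14) + 2) = sqrt((14 + j) + 2) = sqrt(16 + j))
y(W((6 - 5) + 4, 11) - 1*26)/a = sqrt(16 + ((2/9 - 1*11) - 1*26))/70709 = sqrt(16 + ((2/9 - 11) - 26))*(1/70709) = sqrt(16 + (-97/9 - 26))*(1/70709) = sqrt(16 - 331/9)*(1/70709) = sqrt(-187/9)*(1/70709) = (I*sqrt(187)/3)*(1/70709) = I*sqrt(187)/212127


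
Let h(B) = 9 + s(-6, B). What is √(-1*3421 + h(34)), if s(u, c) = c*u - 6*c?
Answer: 2*I*√955 ≈ 61.806*I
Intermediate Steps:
s(u, c) = -6*c + c*u
h(B) = 9 - 12*B (h(B) = 9 + B*(-6 - 6) = 9 + B*(-12) = 9 - 12*B)
√(-1*3421 + h(34)) = √(-1*3421 + (9 - 12*34)) = √(-3421 + (9 - 408)) = √(-3421 - 399) = √(-3820) = 2*I*√955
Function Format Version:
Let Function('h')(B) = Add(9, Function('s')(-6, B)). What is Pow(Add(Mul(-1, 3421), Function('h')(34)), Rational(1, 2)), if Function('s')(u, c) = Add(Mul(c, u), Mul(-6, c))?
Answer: Mul(2, I, Pow(955, Rational(1, 2))) ≈ Mul(61.806, I)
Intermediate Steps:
Function('s')(u, c) = Add(Mul(-6, c), Mul(c, u))
Function('h')(B) = Add(9, Mul(-12, B)) (Function('h')(B) = Add(9, Mul(B, Add(-6, -6))) = Add(9, Mul(B, -12)) = Add(9, Mul(-12, B)))
Pow(Add(Mul(-1, 3421), Function('h')(34)), Rational(1, 2)) = Pow(Add(Mul(-1, 3421), Add(9, Mul(-12, 34))), Rational(1, 2)) = Pow(Add(-3421, Add(9, -408)), Rational(1, 2)) = Pow(Add(-3421, -399), Rational(1, 2)) = Pow(-3820, Rational(1, 2)) = Mul(2, I, Pow(955, Rational(1, 2)))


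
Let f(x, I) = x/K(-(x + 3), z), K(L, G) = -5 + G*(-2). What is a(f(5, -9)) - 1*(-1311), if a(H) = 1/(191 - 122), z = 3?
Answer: 90460/69 ≈ 1311.0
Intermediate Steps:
K(L, G) = -5 - 2*G
f(x, I) = -x/11 (f(x, I) = x/(-5 - 2*3) = x/(-5 - 6) = x/(-11) = x*(-1/11) = -x/11)
a(H) = 1/69
a(f(5, -9)) - 1*(-1311) = 1/69 - 1*(-1311) = 1/69 + 1311 = 90460/69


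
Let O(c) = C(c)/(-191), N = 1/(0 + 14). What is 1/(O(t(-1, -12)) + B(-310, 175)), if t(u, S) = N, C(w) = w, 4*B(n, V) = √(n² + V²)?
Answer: 10696/226529681521 + 35751380*√5069/226529681521 ≈ 0.011236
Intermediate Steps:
B(n, V) = √(V² + n²)/4 (B(n, V) = √(n² + V²)/4 = √(V² + n²)/4)
N = 1/14 ≈ 0.071429
t(u, S) = 1/14
O(c) = -c/191 (O(c) = c/(-191) = c*(-1/191) = -c/191)
1/(O(t(-1, -12)) + B(-310, 175)) = 1/(-1/191*1/14 + √(175² + (-310)²)/4) = 1/(-1/2674 + √(30625 + 96100)/4) = 1/(-1/2674 + √126725/4) = 1/(-1/2674 + (5*√5069)/4) = 1/(-1/2674 + 5*√5069/4)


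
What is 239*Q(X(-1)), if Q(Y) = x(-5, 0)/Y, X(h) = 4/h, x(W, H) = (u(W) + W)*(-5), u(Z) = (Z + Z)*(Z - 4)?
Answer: 101575/4 ≈ 25394.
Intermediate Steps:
u(Z) = 2*Z*(-4 + Z) (u(Z) = (2*Z)*(-4 + Z) = 2*Z*(-4 + Z))
x(W, H) = -5*W - 10*W*(-4 + W) (x(W, H) = (2*W*(-4 + W) + W)*(-5) = (W + 2*W*(-4 + W))*(-5) = -5*W - 10*W*(-4 + W))
Q(Y) = -425/Y (Q(Y) = (5*(-5)*(7 - 2*(-5)))/Y = (5*(-5)*(7 + 10))/Y = (5*(-5)*17)/Y = -425/Y)
239*Q(X(-1)) = 239*(-425/(4/(-1))) = 239*(-425/(4*(-1))) = 239*(-425/(-4)) = 239*(-425*(-1/4)) = 239*(425/4) = 101575/4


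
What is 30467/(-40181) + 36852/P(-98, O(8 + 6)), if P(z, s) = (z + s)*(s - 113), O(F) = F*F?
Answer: 7427299/1968869 ≈ 3.7724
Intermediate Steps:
O(F) = F**2
P(z, s) = (-113 + s)*(s + z) (P(z, s) = (s + z)*(-113 + s) = (-113 + s)*(s + z))
30467/(-40181) + 36852/P(-98, O(8 + 6)) = 30467/(-40181) + 36852/(((8 + 6)**2)**2 - 113*(8 + 6)**2 - 113*(-98) + (8 + 6)**2*(-98)) = 30467*(-1/40181) + 36852/((14**2)**2 - 113*14**2 + 11074 + 14**2*(-98)) = -30467/40181 + 36852/(196**2 - 113*196 + 11074 + 196*(-98)) = -30467/40181 + 36852/(38416 - 22148 + 11074 - 19208) = -30467/40181 + 36852/8134 = -30467/40181 + 36852*(1/8134) = -30467/40181 + 222/49 = 7427299/1968869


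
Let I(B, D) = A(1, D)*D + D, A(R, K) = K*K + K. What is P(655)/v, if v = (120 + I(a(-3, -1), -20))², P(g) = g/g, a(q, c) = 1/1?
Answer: 1/56250000 ≈ 1.7778e-8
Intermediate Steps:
A(R, K) = K + K² (A(R, K) = K² + K = K + K²)
a(q, c) = 1
I(B, D) = D + D²*(1 + D) (I(B, D) = (D*(1 + D))*D + D = D²*(1 + D) + D = D + D²*(1 + D))
P(g) = 1
v = 56250000 (v = (120 - 20*(1 - 20*(1 - 20)))² = (120 - 20*(1 - 20*(-19)))² = (120 - 20*(1 + 380))² = (120 - 20*381)² = (120 - 7620)² = (-7500)² = 56250000)
P(655)/v = 1/56250000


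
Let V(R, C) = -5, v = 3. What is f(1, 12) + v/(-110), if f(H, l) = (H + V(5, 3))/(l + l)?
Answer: -32/165 ≈ -0.19394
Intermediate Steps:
f(H, l) = (-5 + H)/(2*l) (f(H, l) = (H - 5)/(l + l) = (-5 + H)/((2*l)) = (-5 + H)*(1/(2*l)) = (-5 + H)/(2*l))
f(1, 12) + v/(-110) = (½)*(-5 + 1)/12 + 3/(-110) = (½)*(1/12)*(-4) + 3*(-1/110) = -⅙ - 3/110 = -32/165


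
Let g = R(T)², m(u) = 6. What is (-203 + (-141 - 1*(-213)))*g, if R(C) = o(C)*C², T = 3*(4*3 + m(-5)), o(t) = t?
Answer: -3248133379776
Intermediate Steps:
T = 54 (T = 3*(4*3 + 6) = 3*(12 + 6) = 3*18 = 54)
R(C) = C³ (R(C) = C*C² = C³)
g = 24794911296 (g = (54³)² = 157464² = 24794911296)
(-203 + (-141 - 1*(-213)))*g = (-203 + (-141 - 1*(-213)))*24794911296 = (-203 + (-141 + 213))*24794911296 = (-203 + 72)*24794911296 = -131*24794911296 = -3248133379776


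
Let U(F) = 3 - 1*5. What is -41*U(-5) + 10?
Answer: 92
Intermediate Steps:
U(F) = -2 (U(F) = 3 - 5 = -2)
-41*U(-5) + 10 = -41*(-2) + 10 = 82 + 10 = 92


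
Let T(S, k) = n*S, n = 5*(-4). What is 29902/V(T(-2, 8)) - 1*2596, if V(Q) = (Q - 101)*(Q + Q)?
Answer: -6349191/2440 ≈ -2602.1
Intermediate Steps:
n = -20
T(S, k) = -20*S
V(Q) = 2*Q*(-101 + Q) (V(Q) = (-101 + Q)*(2*Q) = 2*Q*(-101 + Q))
29902/V(T(-2, 8)) - 1*2596 = 29902/((2*(-20*(-2))*(-101 - 20*(-2)))) - 1*2596 = 29902/((2*40*(-101 + 40))) - 2596 = 29902/((2*40*(-61))) - 2596 = 29902/(-4880) - 2596 = 29902*(-1/4880) - 2596 = -14951/2440 - 2596 = -6349191/2440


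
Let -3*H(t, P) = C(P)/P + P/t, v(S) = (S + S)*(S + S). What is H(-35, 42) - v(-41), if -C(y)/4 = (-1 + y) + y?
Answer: -2117104/315 ≈ -6721.0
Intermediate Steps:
C(y) = 4 - 8*y (C(y) = -4*((-1 + y) + y) = -4*(-1 + 2*y) = 4 - 8*y)
v(S) = 4*S² (v(S) = (2*S)*(2*S) = 4*S²)
H(t, P) = -P/(3*t) - (4 - 8*P)/(3*P) (H(t, P) = -((4 - 8*P)/P + P/t)/3 = -(P/t + (4 - 8*P)/P)/3 = -P/(3*t) - (4 - 8*P)/(3*P))
H(-35, 42) - v(-41) = (8/3 - 4/3/42 - ⅓*42/(-35)) - 4*(-41)² = (8/3 - 4/3*1/42 - ⅓*42*(-1/35)) - 4*1681 = (8/3 - 2/63 + ⅖) - 1*6724 = 956/315 - 6724 = -2117104/315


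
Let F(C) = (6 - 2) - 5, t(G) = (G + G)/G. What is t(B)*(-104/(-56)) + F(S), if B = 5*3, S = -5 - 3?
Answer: 19/7 ≈ 2.7143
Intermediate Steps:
S = -8
B = 15
t(G) = 2 (t(G) = (2*G)/G = 2)
F(C) = -1 (F(C) = 4 - 5 = -1)
t(B)*(-104/(-56)) + F(S) = 2*(-104/(-56)) - 1 = 2*(-104*(-1/56)) - 1 = 2*(13/7) - 1 = 26/7 - 1 = 19/7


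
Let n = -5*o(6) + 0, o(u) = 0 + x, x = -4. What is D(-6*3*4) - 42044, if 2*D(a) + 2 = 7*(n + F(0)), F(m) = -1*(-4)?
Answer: -41961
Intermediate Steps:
o(u) = -4 (o(u) = 0 - 4 = -4)
F(m) = 4
n = 20 (n = -5*(-4) + 0 = 20 + 0 = 20)
D(a) = 83 (D(a) = -1 + (7*(20 + 4))/2 = -1 + (7*24)/2 = -1 + (1/2)*168 = -1 + 84 = 83)
D(-6*3*4) - 42044 = 83 - 42044 = -41961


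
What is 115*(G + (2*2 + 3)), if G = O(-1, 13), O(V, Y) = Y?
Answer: 2300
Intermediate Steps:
G = 13
115*(G + (2*2 + 3)) = 115*(13 + (2*2 + 3)) = 115*(13 + (4 + 3)) = 115*(13 + 7) = 115*20 = 2300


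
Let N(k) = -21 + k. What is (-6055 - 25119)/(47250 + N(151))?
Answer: -15587/23690 ≈ -0.65796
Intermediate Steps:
(-6055 - 25119)/(47250 + N(151)) = (-6055 - 25119)/(47250 + (-21 + 151)) = -31174/(47250 + 130) = -31174/47380 = -31174*1/47380 = -15587/23690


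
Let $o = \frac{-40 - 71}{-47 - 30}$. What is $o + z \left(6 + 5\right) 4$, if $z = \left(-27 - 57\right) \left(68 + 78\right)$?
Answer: $- \frac{41550321}{77} \approx -5.3961 \cdot 10^{5}$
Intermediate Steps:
$z = -12264$ ($z = \left(-84\right) 146 = -12264$)
$o = \frac{111}{77}$ ($o = - \frac{111}{-77} = \left(-111\right) \left(- \frac{1}{77}\right) = \frac{111}{77} \approx 1.4416$)
$o + z \left(6 + 5\right) 4 = \frac{111}{77} - 12264 \left(6 + 5\right) 4 = \frac{111}{77} - 12264 \cdot 11 \cdot 4 = \frac{111}{77} - 539616 = - \frac{41550321}{77}$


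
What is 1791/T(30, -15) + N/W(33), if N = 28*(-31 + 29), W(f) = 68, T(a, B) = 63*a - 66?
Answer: 1637/10336 ≈ 0.15838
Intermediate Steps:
T(a, B) = -66 + 63*a
N = -56 (N = 28*(-2) = -56)
1791/T(30, -15) + N/W(33) = 1791/(-66 + 63*30) - 56/68 = 1791/(-66 + 1890) - 56*1/68 = 1791/1824 - 14/17 = 1791*(1/1824) - 14/17 = 597/608 - 14/17 = 1637/10336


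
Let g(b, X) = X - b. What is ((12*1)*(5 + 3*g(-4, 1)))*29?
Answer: 6960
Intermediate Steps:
((12*1)*(5 + 3*g(-4, 1)))*29 = ((12*1)*(5 + 3*(1 - 1*(-4))))*29 = (12*(5 + 3*(1 + 4)))*29 = (12*(5 + 3*5))*29 = (12*(5 + 15))*29 = (12*20)*29 = 240*29 = 6960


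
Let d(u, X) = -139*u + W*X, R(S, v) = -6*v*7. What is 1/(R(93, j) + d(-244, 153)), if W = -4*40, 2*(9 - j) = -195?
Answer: 1/4963 ≈ 0.00020149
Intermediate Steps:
j = 213/2 (j = 9 - ½*(-195) = 9 + 195/2 = 213/2 ≈ 106.50)
W = -160
R(S, v) = -42*v
d(u, X) = -160*X - 139*u (d(u, X) = -139*u - 160*X = -160*X - 139*u)
1/(R(93, j) + d(-244, 153)) = 1/(-42*213/2 + (-160*153 - 139*(-244))) = 1/(-4473 + (-24480 + 33916)) = 1/(-4473 + 9436) = 1/4963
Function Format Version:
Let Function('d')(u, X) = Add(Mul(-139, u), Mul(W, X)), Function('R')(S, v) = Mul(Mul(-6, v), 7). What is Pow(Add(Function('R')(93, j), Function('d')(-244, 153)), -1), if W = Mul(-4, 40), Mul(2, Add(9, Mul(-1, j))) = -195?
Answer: Rational(1, 4963) ≈ 0.00020149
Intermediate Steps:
j = Rational(213, 2) (j = Add(9, Mul(Rational(-1, 2), -195)) = Add(9, Rational(195, 2)) = Rational(213, 2) ≈ 106.50)
W = -160
Function('R')(S, v) = Mul(-42, v)
Function('d')(u, X) = Add(Mul(-160, X), Mul(-139, u)) (Function('d')(u, X) = Add(Mul(-139, u), Mul(-160, X)) = Add(Mul(-160, X), Mul(-139, u)))
Pow(Add(Function('R')(93, j), Function('d')(-244, 153)), -1) = Pow(Add(Mul(-42, Rational(213, 2)), Add(Mul(-160, 153), Mul(-139, -244))), -1) = Pow(Add(-4473, Add(-24480, 33916)), -1) = Pow(Add(-4473, 9436), -1) = Pow(4963, -1) = Rational(1, 4963)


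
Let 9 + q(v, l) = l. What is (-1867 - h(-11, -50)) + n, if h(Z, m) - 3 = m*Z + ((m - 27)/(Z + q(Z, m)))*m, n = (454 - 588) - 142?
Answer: -2641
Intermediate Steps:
n = -276 (n = -134 - 142 = -276)
q(v, l) = -9 + l
h(Z, m) = 3 + Z*m + m*(-27 + m)/(-9 + Z + m) (h(Z, m) = 3 + (m*Z + ((m - 27)/(Z + (-9 + m)))*m) = 3 + (Z*m + ((-27 + m)/(-9 + Z + m))*m) = 3 + (Z*m + m*(-27 + m)/(-9 + Z + m)) = 3 + Z*m + m*(-27 + m)/(-9 + Z + m))
(-1867 - h(-11, -50)) + n = (-1867 - (-27 + (-50)² - 24*(-50) + 3*(-11) - 50*(-11)² - 11*(-50)*(-9 - 50))/(-9 - 11 - 50)) - 276 = (-1867 - (-27 + 2500 + 1200 - 33 - 50*121 - 11*(-50)*(-59))/(-70)) - 276 = (-1867 - (-1)*(-27 + 2500 + 1200 - 33 - 6050 - 32450)/70) - 276 = (-1867 - (-1)*(-34860)/70) - 276 = (-1867 - 1*498) - 276 = (-1867 - 498) - 276 = -2365 - 276 = -2641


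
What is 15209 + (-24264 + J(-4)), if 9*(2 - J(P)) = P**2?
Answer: -81493/9 ≈ -9054.8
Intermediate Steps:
J(P) = 2 - P**2/9
15209 + (-24264 + J(-4)) = 15209 + (-24264 + (2 - 1/9*(-4)**2)) = 15209 + (-24264 + (2 - 1/9*16)) = 15209 + (-24264 + (2 - 16/9)) = 15209 + (-24264 + 2/9) = 15209 - 218374/9 = -81493/9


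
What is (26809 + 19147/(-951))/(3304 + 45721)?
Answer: 25476212/46622775 ≈ 0.54643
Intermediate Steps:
(26809 + 19147/(-951))/(3304 + 45721) = (26809 + 19147*(-1/951))/49025 = (26809 - 19147/951)*(1/49025) = (25476212/951)*(1/49025) = 25476212/46622775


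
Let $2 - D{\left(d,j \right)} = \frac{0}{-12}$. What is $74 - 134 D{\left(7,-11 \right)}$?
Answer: $-194$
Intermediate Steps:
$D{\left(d,j \right)} = 2$ ($D{\left(d,j \right)} = 2 - \frac{0}{-12} = 2 - 0 \left(- \frac{1}{12}\right) = 2 - 0 = 2 + 0 = 2$)
$74 - 134 D{\left(7,-11 \right)} = 74 - 268 = -194$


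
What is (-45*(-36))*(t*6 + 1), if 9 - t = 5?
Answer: 40500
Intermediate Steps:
t = 4 (t = 9 - 1*5 = 9 - 5 = 4)
(-45*(-36))*(t*6 + 1) = (-45*(-36))*(4*6 + 1) = 1620*(24 + 1) = 1620*25 = 40500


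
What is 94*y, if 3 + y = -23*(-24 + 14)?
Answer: 21338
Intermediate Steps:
y = 227 (y = -3 - 23*(-24 + 14) = -3 - 23*(-10) = -3 + 230 = 227)
94*y = 94*227 = 21338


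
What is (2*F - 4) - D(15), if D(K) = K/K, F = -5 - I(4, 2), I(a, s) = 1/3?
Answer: -47/3 ≈ -15.667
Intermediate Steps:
I(a, s) = 1/3
F = -16/3 (F = -5 - 1*1/3 = -5 - 1/3 = -16/3 ≈ -5.3333)
D(K) = 1
(2*F - 4) - D(15) = (2*(-16/3) - 4) - 1*1 = (-32/3 - 4) - 1 = -44/3 - 1 = -47/3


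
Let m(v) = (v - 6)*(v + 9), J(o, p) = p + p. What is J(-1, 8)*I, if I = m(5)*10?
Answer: -2240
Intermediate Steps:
J(o, p) = 2*p
m(v) = (-6 + v)*(9 + v)
I = -140 (I = (-54 + 5² + 3*5)*10 = (-54 + 25 + 15)*10 = -14*10 = -140)
J(-1, 8)*I = (2*8)*(-140) = 16*(-140) = -2240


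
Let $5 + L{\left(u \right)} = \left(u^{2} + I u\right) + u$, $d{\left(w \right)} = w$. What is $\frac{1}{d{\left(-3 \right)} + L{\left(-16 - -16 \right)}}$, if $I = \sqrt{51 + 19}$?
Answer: $- \frac{1}{8} \approx -0.125$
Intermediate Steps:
$I = \sqrt{70} \approx 8.3666$
$L{\left(u \right)} = -5 + u + u^{2} + u \sqrt{70}$ ($L{\left(u \right)} = -5 + \left(\left(u^{2} + \sqrt{70} u\right) + u\right) = -5 + \left(\left(u^{2} + u \sqrt{70}\right) + u\right) = -5 + \left(u + u^{2} + u \sqrt{70}\right) = -5 + u + u^{2} + u \sqrt{70}$)
$\frac{1}{d{\left(-3 \right)} + L{\left(-16 - -16 \right)}} = \frac{1}{-3 + \left(-5 - 0 + \left(-16 - -16\right)^{2} + \left(-16 - -16\right) \sqrt{70}\right)} = \frac{1}{-3 + \left(-5 + \left(-16 + 16\right) + \left(-16 + 16\right)^{2} + \left(-16 + 16\right) \sqrt{70}\right)} = \frac{1}{-3 + \left(-5 + 0 + 0^{2} + 0 \sqrt{70}\right)} = \frac{1}{-3 + \left(-5 + 0 + 0 + 0\right)} = \frac{1}{-3 - 5} = \frac{1}{-8} = - \frac{1}{8}$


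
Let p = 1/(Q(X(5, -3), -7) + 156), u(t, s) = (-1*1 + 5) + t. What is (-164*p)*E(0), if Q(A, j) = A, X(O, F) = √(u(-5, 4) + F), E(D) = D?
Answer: 0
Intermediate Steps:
u(t, s) = 4 + t (u(t, s) = (-1 + 5) + t = 4 + t)
X(O, F) = √(-1 + F) (X(O, F) = √((4 - 5) + F) = √(-1 + F))
p = (156 - 2*I)/24340 (p = 1/(√(-1 - 3) + 156) = 1/(√(-4) + 156) = 1/(2*I + 156) = 1/(156 + 2*I) = (156 - 2*I)/24340 ≈ 0.0064092 - 8.2169e-5*I)
(-164*p)*E(0) = -164*(39/6085 - I/12170)*0 = (-6396/6085 + 82*I/6085)*0 = 0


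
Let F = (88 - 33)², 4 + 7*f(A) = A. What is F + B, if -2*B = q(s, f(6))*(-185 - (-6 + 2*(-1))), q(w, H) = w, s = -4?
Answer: 2671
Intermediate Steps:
f(A) = -4/7 + A/7
F = 3025 (F = 55² = 3025)
B = -354 (B = -(-2)*(-185 - (-6 + 2*(-1))) = -(-2)*(-185 - (-6 - 2)) = -(-2)*(-185 - 1*(-8)) = -(-2)*(-185 + 8) = -(-2)*(-177) = -½*708 = -354)
F + B = 3025 - 354 = 2671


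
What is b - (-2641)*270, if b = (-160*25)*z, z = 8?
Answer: 681070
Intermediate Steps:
b = -32000 (b = -160*25*8 = -4000*8 = -32000)
b - (-2641)*270 = -32000 - (-2641)*270 = -32000 - 1*(-713070) = -32000 + 713070 = 681070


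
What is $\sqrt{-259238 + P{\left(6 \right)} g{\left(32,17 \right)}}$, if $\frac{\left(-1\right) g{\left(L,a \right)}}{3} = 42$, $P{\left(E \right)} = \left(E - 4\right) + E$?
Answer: $i \sqrt{260246} \approx 510.14 i$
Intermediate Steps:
$P{\left(E \right)} = -4 + 2 E$ ($P{\left(E \right)} = \left(-4 + E\right) + E = -4 + 2 E$)
$g{\left(L,a \right)} = -126$ ($g{\left(L,a \right)} = \left(-3\right) 42 = -126$)
$\sqrt{-259238 + P{\left(6 \right)} g{\left(32,17 \right)}} = \sqrt{-259238 + \left(-4 + 2 \cdot 6\right) \left(-126\right)} = \sqrt{-259238 + \left(-4 + 12\right) \left(-126\right)} = \sqrt{-259238 + 8 \left(-126\right)} = \sqrt{-259238 - 1008} = \sqrt{-260246} = i \sqrt{260246}$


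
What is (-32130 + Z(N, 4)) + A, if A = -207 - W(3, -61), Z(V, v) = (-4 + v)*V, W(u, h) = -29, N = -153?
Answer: -32308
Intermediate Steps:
Z(V, v) = V*(-4 + v)
A = -178 (A = -207 - 1*(-29) = -207 + 29 = -178)
(-32130 + Z(N, 4)) + A = (-32130 - 153*(-4 + 4)) - 178 = (-32130 - 153*0) - 178 = (-32130 + 0) - 178 = -32130 - 178 = -32308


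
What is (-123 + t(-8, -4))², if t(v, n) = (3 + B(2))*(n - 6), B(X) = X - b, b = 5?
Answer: 15129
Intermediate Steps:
B(X) = -5 + X (B(X) = X - 1*5 = X - 5 = -5 + X)
t(v, n) = 0 (t(v, n) = (3 + (-5 + 2))*(n - 6) = (3 - 3)*(-6 + n) = 0*(-6 + n) = 0)
(-123 + t(-8, -4))² = (-123 + 0)² = (-123)² = 15129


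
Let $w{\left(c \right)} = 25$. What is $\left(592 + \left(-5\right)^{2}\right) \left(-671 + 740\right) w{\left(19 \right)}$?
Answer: $1064325$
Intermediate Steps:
$\left(592 + \left(-5\right)^{2}\right) \left(-671 + 740\right) w{\left(19 \right)} = \left(592 + \left(-5\right)^{2}\right) \left(-671 + 740\right) 25 = \left(592 + 25\right) 69 \cdot 25 = 617 \cdot 69 \cdot 25 = 42573 \cdot 25 = 1064325$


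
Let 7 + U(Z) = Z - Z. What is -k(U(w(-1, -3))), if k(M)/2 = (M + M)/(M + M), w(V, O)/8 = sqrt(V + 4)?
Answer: -2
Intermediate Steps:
w(V, O) = 8*sqrt(4 + V) (w(V, O) = 8*sqrt(V + 4) = 8*sqrt(4 + V))
U(Z) = -7 (U(Z) = -7 + (Z - Z) = -7 + 0 = -7)
k(M) = 2 (k(M) = 2*((M + M)/(M + M)) = 2*((2*M)/((2*M))) = 2*((2*M)*(1/(2*M))) = 2*1 = 2)
-k(U(w(-1, -3))) = -1*2 = -2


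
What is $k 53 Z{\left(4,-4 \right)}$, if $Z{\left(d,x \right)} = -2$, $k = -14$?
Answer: $1484$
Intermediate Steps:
$k 53 Z{\left(4,-4 \right)} = \left(-14\right) 53 \left(-2\right) = \left(-742\right) \left(-2\right) = 1484$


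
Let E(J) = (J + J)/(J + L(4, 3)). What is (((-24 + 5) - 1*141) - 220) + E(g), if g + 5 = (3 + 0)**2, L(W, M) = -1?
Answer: -1132/3 ≈ -377.33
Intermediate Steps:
g = 4 (g = -5 + (3 + 0)**2 = -5 + 3**2 = -5 + 9 = 4)
E(J) = 2*J/(-1 + J) (E(J) = (J + J)/(J - 1) = (2*J)/(-1 + J) = 2*J/(-1 + J))
(((-24 + 5) - 1*141) - 220) + E(g) = (((-24 + 5) - 1*141) - 220) + 2*4/(-1 + 4) = ((-19 - 141) - 220) + 2*4/3 = (-160 - 220) + 2*4*(1/3) = -380 + 8/3 = -1132/3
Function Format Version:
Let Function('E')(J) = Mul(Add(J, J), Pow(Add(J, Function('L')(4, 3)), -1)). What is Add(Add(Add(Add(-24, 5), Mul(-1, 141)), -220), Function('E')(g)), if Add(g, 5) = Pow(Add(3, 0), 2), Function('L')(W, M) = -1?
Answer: Rational(-1132, 3) ≈ -377.33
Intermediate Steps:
g = 4 (g = Add(-5, Pow(Add(3, 0), 2)) = Add(-5, Pow(3, 2)) = Add(-5, 9) = 4)
Function('E')(J) = Mul(2, J, Pow(Add(-1, J), -1)) (Function('E')(J) = Mul(Add(J, J), Pow(Add(J, -1), -1)) = Mul(Mul(2, J), Pow(Add(-1, J), -1)) = Mul(2, J, Pow(Add(-1, J), -1)))
Add(Add(Add(Add(-24, 5), Mul(-1, 141)), -220), Function('E')(g)) = Add(Add(Add(Add(-24, 5), Mul(-1, 141)), -220), Mul(2, 4, Pow(Add(-1, 4), -1))) = Add(Add(Add(-19, -141), -220), Mul(2, 4, Pow(3, -1))) = Add(Add(-160, -220), Mul(2, 4, Rational(1, 3))) = Add(-380, Rational(8, 3)) = Rational(-1132, 3)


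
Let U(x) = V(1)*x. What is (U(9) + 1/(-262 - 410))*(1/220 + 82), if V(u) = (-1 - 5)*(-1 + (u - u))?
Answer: 654653767/147840 ≈ 4428.1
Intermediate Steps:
V(u) = 6 (V(u) = -6*(-1 + 0) = -6*(-1) = 6)
U(x) = 6*x
(U(9) + 1/(-262 - 410))*(1/220 + 82) = (6*9 + 1/(-262 - 410))*(1/220 + 82) = (54 + 1/(-672))*(1/220 + 82) = (54 - 1/672)*(18041/220) = (36287/672)*(18041/220) = 654653767/147840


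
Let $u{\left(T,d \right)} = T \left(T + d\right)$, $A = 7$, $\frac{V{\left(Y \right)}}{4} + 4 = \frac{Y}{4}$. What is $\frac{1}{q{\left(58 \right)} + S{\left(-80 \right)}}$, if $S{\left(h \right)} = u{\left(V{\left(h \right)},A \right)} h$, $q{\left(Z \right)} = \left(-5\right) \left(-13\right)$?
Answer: $- \frac{1}{683455} \approx -1.4632 \cdot 10^{-6}$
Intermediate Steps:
$V{\left(Y \right)} = -16 + Y$ ($V{\left(Y \right)} = -16 + 4 \frac{Y}{4} = -16 + Y$)
$q{\left(Z \right)} = 65$
$S{\left(h \right)} = h \left(-16 + h\right) \left(-9 + h\right)$ ($S{\left(h \right)} = \left(-16 + h\right) \left(\left(-16 + h\right) + 7\right) h = \left(-16 + h\right) \left(-9 + h\right) h = h \left(-16 + h\right) \left(-9 + h\right)$)
$\frac{1}{q{\left(58 \right)} + S{\left(-80 \right)}} = \frac{1}{65 - 80 \left(-16 - 80\right) \left(-9 - 80\right)} = \frac{1}{65 - \left(-7680\right) \left(-89\right)} = \frac{1}{65 - 683520} = \frac{1}{-683455} = - \frac{1}{683455}$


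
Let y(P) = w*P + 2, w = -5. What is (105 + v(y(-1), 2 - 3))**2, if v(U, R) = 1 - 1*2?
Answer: 10816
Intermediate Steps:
y(P) = 2 - 5*P (y(P) = -5*P + 2 = 2 - 5*P)
v(U, R) = -1 (v(U, R) = 1 - 2 = -1)
(105 + v(y(-1), 2 - 3))**2 = (105 - 1)**2 = 104**2 = 10816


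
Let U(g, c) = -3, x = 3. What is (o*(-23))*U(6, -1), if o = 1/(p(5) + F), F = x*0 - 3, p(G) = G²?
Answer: 69/22 ≈ 3.1364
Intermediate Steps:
F = -3 (F = 3*0 - 3 = 0 - 3 = -3)
o = 1/22 (o = 1/(5² - 3) = 1/(25 - 3) = 1/22 ≈ 0.045455)
(o*(-23))*U(6, -1) = ((1/22)*(-23))*(-3) = -23/22*(-3) = 69/22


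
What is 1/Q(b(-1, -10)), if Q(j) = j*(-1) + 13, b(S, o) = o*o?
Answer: -1/87 ≈ -0.011494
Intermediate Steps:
b(S, o) = o**2
Q(j) = 13 - j (Q(j) = -j + 13 = 13 - j)
1/Q(b(-1, -10)) = 1/(13 - 1*(-10)**2) = 1/(13 - 1*100) = 1/(13 - 100) = 1/(-87) = -1/87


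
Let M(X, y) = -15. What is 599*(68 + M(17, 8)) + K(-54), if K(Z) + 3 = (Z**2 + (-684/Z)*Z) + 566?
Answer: 34542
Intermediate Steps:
K(Z) = -121 + Z**2 (K(Z) = -3 + ((Z**2 + (-684/Z)*Z) + 566) = -3 + ((Z**2 - 684) + 566) = -3 + ((-684 + Z**2) + 566) = -3 + (-118 + Z**2) = -121 + Z**2)
599*(68 + M(17, 8)) + K(-54) = 599*(68 - 15) + (-121 + (-54)**2) = 599*53 + (-121 + 2916) = 31747 + 2795 = 34542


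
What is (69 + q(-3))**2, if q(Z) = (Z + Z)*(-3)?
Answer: 7569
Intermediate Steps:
q(Z) = -6*Z (q(Z) = (2*Z)*(-3) = -6*Z)
(69 + q(-3))**2 = (69 - 6*(-3))**2 = (69 + 18)**2 = 87**2 = 7569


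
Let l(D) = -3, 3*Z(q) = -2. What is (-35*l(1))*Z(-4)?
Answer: -70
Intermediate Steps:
Z(q) = -⅔ (Z(q) = (⅓)*(-2) = -⅔)
(-35*l(1))*Z(-4) = -35*(-3)*(-⅔) = 105*(-⅔) = -70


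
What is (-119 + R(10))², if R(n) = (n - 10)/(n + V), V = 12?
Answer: 14161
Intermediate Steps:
R(n) = (-10 + n)/(12 + n) (R(n) = (n - 10)/(n + 12) = (-10 + n)/(12 + n))
(-119 + R(10))² = (-119 + (-10 + 10)/(12 + 10))² = (-119 + 0/22)² = (-119 + (1/22)*0)² = (-119 + 0)² = (-119)² = 14161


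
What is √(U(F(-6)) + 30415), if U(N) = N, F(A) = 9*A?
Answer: √30361 ≈ 174.24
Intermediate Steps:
√(U(F(-6)) + 30415) = √(9*(-6) + 30415) = √(-54 + 30415) = √30361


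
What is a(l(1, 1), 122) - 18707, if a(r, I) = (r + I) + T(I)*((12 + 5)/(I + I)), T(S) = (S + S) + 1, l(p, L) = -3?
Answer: -4531307/244 ≈ -18571.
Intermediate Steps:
T(S) = 1 + 2*S (T(S) = 2*S + 1 = 1 + 2*S)
a(r, I) = I + r + 17*(1 + 2*I)/(2*I) (a(r, I) = (r + I) + (1 + 2*I)*((12 + 5)/(I + I)) = (I + r) + (1 + 2*I)*(17/((2*I))) = (I + r) + (1 + 2*I)*(17*(1/(2*I))) = (I + r) + (1 + 2*I)*(17/(2*I)) = (I + r) + 17*(1 + 2*I)/(2*I) = I + r + 17*(1 + 2*I)/(2*I))
a(l(1, 1), 122) - 18707 = (17 + 122 - 3 + (17/2)/122) - 18707 = (17 + 122 - 3 + (17/2)*(1/122)) - 18707 = (17 + 122 - 3 + 17/244) - 18707 = 33201/244 - 18707 = -4531307/244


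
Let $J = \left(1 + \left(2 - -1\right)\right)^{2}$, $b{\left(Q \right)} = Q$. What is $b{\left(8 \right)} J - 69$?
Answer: $59$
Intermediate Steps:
$J = 16$ ($J = \left(1 + \left(2 + 1\right)\right)^{2} = \left(1 + 3\right)^{2} = 4^{2} = 16$)
$b{\left(8 \right)} J - 69 = 8 \cdot 16 - 69 = 128 - 69 = 59$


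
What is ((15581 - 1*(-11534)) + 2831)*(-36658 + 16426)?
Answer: -605867472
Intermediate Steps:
((15581 - 1*(-11534)) + 2831)*(-36658 + 16426) = ((15581 + 11534) + 2831)*(-20232) = (27115 + 2831)*(-20232) = 29946*(-20232) = -605867472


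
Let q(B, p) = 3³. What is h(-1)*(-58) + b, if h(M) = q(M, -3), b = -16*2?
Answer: -1598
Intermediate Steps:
b = -32
q(B, p) = 27
h(M) = 27
h(-1)*(-58) + b = 27*(-58) - 32 = -1566 - 32 = -1598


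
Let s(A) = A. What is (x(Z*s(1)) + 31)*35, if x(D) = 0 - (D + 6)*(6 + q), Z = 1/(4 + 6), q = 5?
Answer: -2527/2 ≈ -1263.5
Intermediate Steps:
Z = 1/10 ≈ 0.10000
x(D) = -66 - 11*D (x(D) = 0 - (D + 6)*(6 + 5) = 0 - (6 + D)*11 = 0 - (66 + 11*D) = 0 + (-66 - 11*D) = -66 - 11*D)
(x(Z*s(1)) + 31)*35 = ((-66 - 11/10) + 31)*35 = (-671/10 + 31)*35 = -361/10*35 = -2527/2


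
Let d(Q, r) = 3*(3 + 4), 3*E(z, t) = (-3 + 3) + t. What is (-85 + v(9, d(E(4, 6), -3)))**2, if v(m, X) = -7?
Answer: 8464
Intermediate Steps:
E(z, t) = t/3 (E(z, t) = ((-3 + 3) + t)/3 = (0 + t)/3 = t/3)
d(Q, r) = 21 (d(Q, r) = 3*7 = 21)
(-85 + v(9, d(E(4, 6), -3)))**2 = (-85 - 7)**2 = (-92)**2 = 8464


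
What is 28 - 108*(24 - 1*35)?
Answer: 1216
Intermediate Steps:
28 - 108*(24 - 1*35) = 28 - 108*(24 - 35) = 28 - 108*(-11) = 28 + 1188 = 1216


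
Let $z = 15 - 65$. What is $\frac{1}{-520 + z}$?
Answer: $- \frac{1}{570} \approx -0.0017544$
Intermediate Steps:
$z = -50$ ($z = 15 - 65 = -50$)
$\frac{1}{-520 + z} = \frac{1}{-520 - 50} = \frac{1}{-570} = - \frac{1}{570}$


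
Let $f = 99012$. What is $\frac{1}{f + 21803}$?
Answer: $\frac{1}{120815} \approx 8.2771 \cdot 10^{-6}$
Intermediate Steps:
$\frac{1}{f + 21803} = \frac{1}{99012 + 21803} = \frac{1}{120815}$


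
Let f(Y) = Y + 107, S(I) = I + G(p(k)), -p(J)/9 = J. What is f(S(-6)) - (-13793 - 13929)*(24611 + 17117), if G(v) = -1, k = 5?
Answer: 1156783716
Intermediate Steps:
p(J) = -9*J
S(I) = -1 + I (S(I) = I - 1 = -1 + I)
f(Y) = 107 + Y
f(S(-6)) - (-13793 - 13929)*(24611 + 17117) = (107 + (-1 - 6)) - (-13793 - 13929)*(24611 + 17117) = (107 - 7) - (-27722)*41728 = 100 - 1*(-1156783616) = 100 + 1156783616 = 1156783716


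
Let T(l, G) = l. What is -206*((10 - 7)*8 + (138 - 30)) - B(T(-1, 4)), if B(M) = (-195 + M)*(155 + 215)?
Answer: 45328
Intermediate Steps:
B(M) = -72150 + 370*M (B(M) = (-195 + M)*370 = -72150 + 370*M)
-206*((10 - 7)*8 + (138 - 30)) - B(T(-1, 4)) = -206*((10 - 7)*8 + (138 - 30)) - (-72150 + 370*(-1)) = -206*(3*8 + 108) - (-72150 - 370) = -206*(24 + 108) - 1*(-72520) = -206*132 + 72520 = -27192 + 72520 = 45328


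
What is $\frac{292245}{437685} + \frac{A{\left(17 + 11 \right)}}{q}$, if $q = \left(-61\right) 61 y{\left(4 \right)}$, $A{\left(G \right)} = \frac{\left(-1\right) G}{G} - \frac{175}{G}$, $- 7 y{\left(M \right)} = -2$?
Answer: $\frac{585893281}{868600472} \approx 0.67453$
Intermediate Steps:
$y{\left(M \right)} = \frac{2}{7}$ ($y{\left(M \right)} = \left(- \frac{1}{7}\right) \left(-2\right) = \frac{2}{7}$)
$A{\left(G \right)} = -1 - \frac{175}{G}$
$q = - \frac{7442}{7}$ ($q = \left(-61\right) 61 \cdot \frac{2}{7} = \left(-3721\right) \frac{2}{7} = - \frac{7442}{7} \approx -1063.1$)
$\frac{292245}{437685} + \frac{A{\left(17 + 11 \right)}}{q} = \frac{292245}{437685} + \frac{\frac{1}{17 + 11} \left(-175 - \left(17 + 11\right)\right)}{- \frac{7442}{7}} = 292245 \cdot \frac{1}{437685} + \frac{-175 - 28}{28} \left(- \frac{7}{7442}\right) = \frac{19483}{29179} + \frac{-175 - 28}{28} \left(- \frac{7}{7442}\right) = \frac{19483}{29179} + \frac{1}{28} \left(-203\right) \left(- \frac{7}{7442}\right) = \frac{19483}{29179} - - \frac{203}{29768} = \frac{19483}{29179} + \frac{203}{29768} = \frac{585893281}{868600472}$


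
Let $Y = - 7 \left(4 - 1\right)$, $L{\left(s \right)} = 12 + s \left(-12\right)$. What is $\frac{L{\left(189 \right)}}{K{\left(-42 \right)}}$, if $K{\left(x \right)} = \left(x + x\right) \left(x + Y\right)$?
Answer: $- \frac{188}{441} \approx -0.4263$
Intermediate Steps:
$L{\left(s \right)} = 12 - 12 s$
$Y = -21$ ($Y = - 7 \left(4 - 1\right) = \left(-7\right) 3 = -21$)
$K{\left(x \right)} = 2 x \left(-21 + x\right)$ ($K{\left(x \right)} = \left(x + x\right) \left(x - 21\right) = 2 x \left(-21 + x\right)$)
$\frac{L{\left(189 \right)}}{K{\left(-42 \right)}} = \frac{12 - 2268}{2 \left(-42\right) \left(-21 - 42\right)} = \frac{12 - 2268}{2 \left(-42\right) \left(-63\right)} = - \frac{2256}{5292} = \left(-2256\right) \frac{1}{5292} = - \frac{188}{441}$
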